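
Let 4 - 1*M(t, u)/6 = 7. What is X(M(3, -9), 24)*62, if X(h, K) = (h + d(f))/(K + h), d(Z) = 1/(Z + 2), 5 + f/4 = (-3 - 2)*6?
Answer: -77035/414 ≈ -186.07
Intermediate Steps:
M(t, u) = -18 (M(t, u) = 24 - 6*7 = 24 - 42 = -18)
f = -140 (f = -20 + 4*((-3 - 2)*6) = -20 + 4*(-5*6) = -20 + 4*(-30) = -20 - 120 = -140)
d(Z) = 1/(2 + Z)
X(h, K) = (-1/138 + h)/(K + h) (X(h, K) = (h + 1/(2 - 140))/(K + h) = (h + 1/(-138))/(K + h) = (h - 1/138)/(K + h) = (-1/138 + h)/(K + h))
X(M(3, -9), 24)*62 = ((-1/138 - 18)/(24 - 18))*62 = (-2485/138/6)*62 = ((⅙)*(-2485/138))*62 = -2485/828*62 = -77035/414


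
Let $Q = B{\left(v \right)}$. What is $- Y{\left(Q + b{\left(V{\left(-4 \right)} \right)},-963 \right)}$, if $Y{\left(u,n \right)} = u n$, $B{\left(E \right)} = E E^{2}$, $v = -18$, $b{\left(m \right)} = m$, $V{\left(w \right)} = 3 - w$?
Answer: $-5609475$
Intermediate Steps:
$B{\left(E \right)} = E^{3}$
$Q = -5832$ ($Q = \left(-18\right)^{3} = -5832$)
$Y{\left(u,n \right)} = n u$
$- Y{\left(Q + b{\left(V{\left(-4 \right)} \right)},-963 \right)} = - \left(-963\right) \left(-5832 + \left(3 - -4\right)\right) = - \left(-963\right) \left(-5832 + \left(3 + 4\right)\right) = - \left(-963\right) \left(-5832 + 7\right) = - \left(-963\right) \left(-5825\right) = \left(-1\right) 5609475 = -5609475$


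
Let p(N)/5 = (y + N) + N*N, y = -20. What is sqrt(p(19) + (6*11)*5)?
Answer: sqrt(2130) ≈ 46.152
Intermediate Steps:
p(N) = -100 + 5*N + 5*N**2 (p(N) = 5*((-20 + N) + N*N) = 5*((-20 + N) + N**2) = 5*(-20 + N + N**2) = -100 + 5*N + 5*N**2)
sqrt(p(19) + (6*11)*5) = sqrt((-100 + 5*19 + 5*19**2) + (6*11)*5) = sqrt((-100 + 95 + 5*361) + 66*5) = sqrt((-100 + 95 + 1805) + 330) = sqrt(1800 + 330) = sqrt(2130)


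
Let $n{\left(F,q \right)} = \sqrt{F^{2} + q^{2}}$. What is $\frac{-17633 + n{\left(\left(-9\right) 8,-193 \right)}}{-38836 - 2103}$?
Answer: $\frac{17633}{40939} - \frac{\sqrt{42433}}{40939} \approx 0.42568$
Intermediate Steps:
$\frac{-17633 + n{\left(\left(-9\right) 8,-193 \right)}}{-38836 - 2103} = \frac{-17633 + \sqrt{\left(\left(-9\right) 8\right)^{2} + \left(-193\right)^{2}}}{-38836 - 2103} = \frac{-17633 + \sqrt{\left(-72\right)^{2} + 37249}}{-40939} = \left(-17633 + \sqrt{5184 + 37249}\right) \left(- \frac{1}{40939}\right) = \left(-17633 + \sqrt{42433}\right) \left(- \frac{1}{40939}\right) = \frac{17633}{40939} - \frac{\sqrt{42433}}{40939}$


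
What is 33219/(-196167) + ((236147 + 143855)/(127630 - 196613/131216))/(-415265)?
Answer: -3348232791830097181/19771364993163345465 ≈ -0.16935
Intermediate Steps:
33219/(-196167) + ((236147 + 143855)/(127630 - 196613/131216))/(-415265) = 33219*(-1/196167) + (380002/(127630 - 196613*1/131216))*(-1/415265) = -11073/65389 + (380002/(127630 - 196613/131216))*(-1/415265) = -11073/65389 + (380002/(16746901467/131216))*(-1/415265) = -11073/65389 + (380002*(131216/16746901467))*(-1/415265) = -11073/65389 + (49862342432/16746901467)*(-1/415265) = -11073/65389 - 49862342432/6954402037693755 = -3348232791830097181/19771364993163345465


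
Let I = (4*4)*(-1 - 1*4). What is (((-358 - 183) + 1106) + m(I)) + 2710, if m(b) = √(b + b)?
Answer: 3275 + 4*I*√10 ≈ 3275.0 + 12.649*I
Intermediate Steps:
I = -80 (I = 16*(-1 - 4) = 16*(-5) = -80)
m(b) = √2*√b (m(b) = √(2*b) = √2*√b)
(((-358 - 183) + 1106) + m(I)) + 2710 = (((-358 - 183) + 1106) + √2*√(-80)) + 2710 = ((-541 + 1106) + √2*(4*I*√5)) + 2710 = (565 + 4*I*√10) + 2710 = 3275 + 4*I*√10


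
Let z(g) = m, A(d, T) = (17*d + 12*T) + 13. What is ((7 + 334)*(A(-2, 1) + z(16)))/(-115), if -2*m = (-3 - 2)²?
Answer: 14663/230 ≈ 63.752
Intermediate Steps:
m = -25/2 (m = -(-3 - 2)²/2 = -½*(-5)² = -½*25 = -25/2 ≈ -12.500)
A(d, T) = 13 + 12*T + 17*d (A(d, T) = (12*T + 17*d) + 13 = 13 + 12*T + 17*d)
z(g) = -25/2
((7 + 334)*(A(-2, 1) + z(16)))/(-115) = ((7 + 334)*((13 + 12*1 + 17*(-2)) - 25/2))/(-115) = (341*((13 + 12 - 34) - 25/2))*(-1/115) = (341*(-9 - 25/2))*(-1/115) = (341*(-43/2))*(-1/115) = -14663/2*(-1/115) = 14663/230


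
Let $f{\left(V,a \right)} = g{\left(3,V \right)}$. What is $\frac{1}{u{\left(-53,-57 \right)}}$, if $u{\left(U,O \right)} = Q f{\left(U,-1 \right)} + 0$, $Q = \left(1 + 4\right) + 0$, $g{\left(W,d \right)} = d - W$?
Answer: $- \frac{1}{280} \approx -0.0035714$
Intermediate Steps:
$f{\left(V,a \right)} = -3 + V$ ($f{\left(V,a \right)} = V - 3 = -3 + V$)
$Q = 5$ ($Q = 5 + 0 = 5$)
$u{\left(U,O \right)} = -15 + 5 U$ ($u{\left(U,O \right)} = 5 \left(-3 + U\right) + 0 = \left(-15 + 5 U\right) + 0 = -15 + 5 U$)
$\frac{1}{u{\left(-53,-57 \right)}} = \frac{1}{-15 + 5 \left(-53\right)} = \frac{1}{-15 - 265} = \frac{1}{-280} = - \frac{1}{280}$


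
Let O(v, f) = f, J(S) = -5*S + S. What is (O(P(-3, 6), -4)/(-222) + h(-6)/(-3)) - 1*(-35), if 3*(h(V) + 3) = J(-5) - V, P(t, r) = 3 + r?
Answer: 11032/333 ≈ 33.129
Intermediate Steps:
J(S) = -4*S
h(V) = 11/3 - V/3 (h(V) = -3 + (-4*(-5) - V)/3 = -3 + (20 - V)/3 = -3 + (20/3 - V/3) = 11/3 - V/3)
(O(P(-3, 6), -4)/(-222) + h(-6)/(-3)) - 1*(-35) = (-4/(-222) + (11/3 - ⅓*(-6))/(-3)) - 1*(-35) = (-4*(-1/222) + (11/3 + 2)*(-⅓)) + 35 = (2/111 + (17/3)*(-⅓)) + 35 = (2/111 - 17/9) + 35 = -623/333 + 35 = 11032/333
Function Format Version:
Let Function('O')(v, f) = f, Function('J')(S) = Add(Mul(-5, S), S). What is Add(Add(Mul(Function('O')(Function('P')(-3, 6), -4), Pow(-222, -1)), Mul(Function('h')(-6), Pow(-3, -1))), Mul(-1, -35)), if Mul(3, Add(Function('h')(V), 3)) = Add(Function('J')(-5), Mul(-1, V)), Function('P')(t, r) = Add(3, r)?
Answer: Rational(11032, 333) ≈ 33.129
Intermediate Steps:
Function('J')(S) = Mul(-4, S)
Function('h')(V) = Add(Rational(11, 3), Mul(Rational(-1, 3), V)) (Function('h')(V) = Add(-3, Mul(Rational(1, 3), Add(Mul(-4, -5), Mul(-1, V)))) = Add(-3, Mul(Rational(1, 3), Add(20, Mul(-1, V)))) = Add(-3, Add(Rational(20, 3), Mul(Rational(-1, 3), V))) = Add(Rational(11, 3), Mul(Rational(-1, 3), V)))
Add(Add(Mul(Function('O')(Function('P')(-3, 6), -4), Pow(-222, -1)), Mul(Function('h')(-6), Pow(-3, -1))), Mul(-1, -35)) = Add(Add(Mul(-4, Pow(-222, -1)), Mul(Add(Rational(11, 3), Mul(Rational(-1, 3), -6)), Pow(-3, -1))), Mul(-1, -35)) = Add(Add(Mul(-4, Rational(-1, 222)), Mul(Add(Rational(11, 3), 2), Rational(-1, 3))), 35) = Add(Add(Rational(2, 111), Mul(Rational(17, 3), Rational(-1, 3))), 35) = Add(Add(Rational(2, 111), Rational(-17, 9)), 35) = Add(Rational(-623, 333), 35) = Rational(11032, 333)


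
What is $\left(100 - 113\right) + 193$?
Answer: $180$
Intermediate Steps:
$\left(100 - 113\right) + 193 = -13 + 193 = 180$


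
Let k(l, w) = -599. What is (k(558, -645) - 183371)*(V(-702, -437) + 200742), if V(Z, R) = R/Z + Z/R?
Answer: -5664722380800785/153387 ≈ -3.6931e+10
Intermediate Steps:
(k(558, -645) - 183371)*(V(-702, -437) + 200742) = (-599 - 183371)*((-437/(-702) - 702/(-437)) + 200742) = -183970*((-437*(-1/702) - 702*(-1/437)) + 200742) = -183970*((437/702 + 702/437) + 200742) = -183970*(683773/306774 + 200742) = -183970*61583110081/306774 = -5664722380800785/153387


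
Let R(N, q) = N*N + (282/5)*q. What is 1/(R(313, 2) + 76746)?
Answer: 5/874139 ≈ 5.7199e-6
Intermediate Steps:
R(N, q) = N**2 + 282*q/5 (R(N, q) = N**2 + (282*(1/5))*q = N**2 + 282*q/5)
1/(R(313, 2) + 76746) = 1/((313**2 + (282/5)*2) + 76746) = 1/((97969 + 564/5) + 76746) = 1/(490409/5 + 76746) = 1/(874139/5) = 5/874139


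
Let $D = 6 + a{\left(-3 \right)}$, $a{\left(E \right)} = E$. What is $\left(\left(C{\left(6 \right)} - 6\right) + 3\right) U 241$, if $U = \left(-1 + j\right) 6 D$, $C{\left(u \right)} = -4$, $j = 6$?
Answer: $-151830$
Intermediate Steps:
$D = 3$ ($D = 6 - 3 = 3$)
$U = 90$ ($U = \left(-1 + 6\right) 6 \cdot 3 = 5 \cdot 6 \cdot 3 = 30 \cdot 3 = 90$)
$\left(\left(C{\left(6 \right)} - 6\right) + 3\right) U 241 = \left(\left(-4 - 6\right) + 3\right) 90 \cdot 241 = \left(-10 + 3\right) 90 \cdot 241 = \left(-7\right) 90 \cdot 241 = \left(-630\right) 241 = -151830$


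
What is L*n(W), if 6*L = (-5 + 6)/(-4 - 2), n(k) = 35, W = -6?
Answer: -35/36 ≈ -0.97222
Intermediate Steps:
L = -1/36 (L = ((-5 + 6)/(-4 - 2))/6 = (1/(-6))/6 = (1*(-1/6))/6 = (1/6)*(-1/6) = -1/36 ≈ -0.027778)
L*n(W) = -1/36*35 = -35/36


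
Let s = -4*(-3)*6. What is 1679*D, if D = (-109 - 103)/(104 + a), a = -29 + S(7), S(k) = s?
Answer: -355948/147 ≈ -2421.4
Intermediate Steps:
s = 72 (s = 12*6 = 72)
S(k) = 72
a = 43 (a = -29 + 72 = 43)
D = -212/147 (D = (-109 - 103)/(104 + 43) = -212/147 ≈ -1.4422)
1679*D = 1679*(-212/147) = -355948/147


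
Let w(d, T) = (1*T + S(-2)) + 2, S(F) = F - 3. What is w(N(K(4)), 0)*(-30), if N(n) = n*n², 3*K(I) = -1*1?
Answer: 90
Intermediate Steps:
S(F) = -3 + F
K(I) = -⅓ (K(I) = (-1*1)/3 = (⅓)*(-1) = -⅓)
N(n) = n³
w(d, T) = -3 + T (w(d, T) = (1*T + (-3 - 2)) + 2 = (T - 5) + 2 = (-5 + T) + 2 = -3 + T)
w(N(K(4)), 0)*(-30) = (-3 + 0)*(-30) = -3*(-30) = 90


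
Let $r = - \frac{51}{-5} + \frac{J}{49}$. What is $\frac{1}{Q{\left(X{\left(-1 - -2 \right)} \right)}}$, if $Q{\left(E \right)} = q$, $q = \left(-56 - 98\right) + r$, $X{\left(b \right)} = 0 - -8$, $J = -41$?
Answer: $- \frac{245}{35436} \approx -0.0069139$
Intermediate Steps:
$r = \frac{2294}{245}$ ($r = - \frac{51}{-5} - \frac{41}{49} = \left(-51\right) \left(- \frac{1}{5}\right) - \frac{41}{49} = \frac{51}{5} - \frac{41}{49} = \frac{2294}{245} \approx 9.3633$)
$X{\left(b \right)} = 8$ ($X{\left(b \right)} = 0 + 8 = 8$)
$q = - \frac{35436}{245}$ ($q = \left(-56 - 98\right) + \frac{2294}{245} = -154 + \frac{2294}{245} = - \frac{35436}{245} \approx -144.64$)
$Q{\left(E \right)} = - \frac{35436}{245}$
$\frac{1}{Q{\left(X{\left(-1 - -2 \right)} \right)}} = \frac{1}{- \frac{35436}{245}} = - \frac{245}{35436}$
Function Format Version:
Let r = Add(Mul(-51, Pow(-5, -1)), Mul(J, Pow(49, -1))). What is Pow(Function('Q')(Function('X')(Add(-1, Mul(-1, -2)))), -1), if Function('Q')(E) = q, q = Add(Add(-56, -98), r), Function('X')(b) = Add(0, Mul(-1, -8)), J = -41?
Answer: Rational(-245, 35436) ≈ -0.0069139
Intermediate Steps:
r = Rational(2294, 245) (r = Add(Mul(-51, Pow(-5, -1)), Mul(-41, Pow(49, -1))) = Add(Mul(-51, Rational(-1, 5)), Mul(-41, Rational(1, 49))) = Add(Rational(51, 5), Rational(-41, 49)) = Rational(2294, 245) ≈ 9.3633)
Function('X')(b) = 8 (Function('X')(b) = Add(0, 8) = 8)
q = Rational(-35436, 245) (q = Add(Add(-56, -98), Rational(2294, 245)) = Add(-154, Rational(2294, 245)) = Rational(-35436, 245) ≈ -144.64)
Function('Q')(E) = Rational(-35436, 245)
Pow(Function('Q')(Function('X')(Add(-1, Mul(-1, -2)))), -1) = Pow(Rational(-35436, 245), -1) = Rational(-245, 35436)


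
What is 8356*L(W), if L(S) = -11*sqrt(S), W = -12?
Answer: -183832*I*sqrt(3) ≈ -3.1841e+5*I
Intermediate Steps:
8356*L(W) = 8356*(-22*I*sqrt(3)) = -183832*I*sqrt(3)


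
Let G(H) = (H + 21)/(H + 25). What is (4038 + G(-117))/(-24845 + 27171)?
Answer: 46449/26749 ≈ 1.7365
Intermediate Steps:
G(H) = (21 + H)/(25 + H)
(4038 + G(-117))/(-24845 + 27171) = (4038 + (21 - 117)/(25 - 117))/(-24845 + 27171) = (4038 - 96/(-92))/2326 = (4038 - 1/92*(-96))*(1/2326) = (4038 + 24/23)*(1/2326) = (92898/23)*(1/2326) = 46449/26749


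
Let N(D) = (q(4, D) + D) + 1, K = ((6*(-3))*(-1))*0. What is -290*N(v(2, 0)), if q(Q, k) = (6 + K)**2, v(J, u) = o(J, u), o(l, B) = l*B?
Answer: -10730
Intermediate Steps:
o(l, B) = B*l
v(J, u) = J*u (v(J, u) = u*J = J*u)
K = 0 (K = -18*(-1)*0 = 18*0 = 0)
q(Q, k) = 36 (q(Q, k) = (6 + 0)**2 = 6**2 = 36)
N(D) = 37 + D (N(D) = (36 + D) + 1 = 37 + D)
-290*N(v(2, 0)) = -290*(37 + 2*0) = -290*(37 + 0) = -290*37 = -10730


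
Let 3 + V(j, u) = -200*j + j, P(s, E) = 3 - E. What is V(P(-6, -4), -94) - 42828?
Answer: -44224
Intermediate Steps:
V(j, u) = -3 - 199*j (V(j, u) = -3 + (-200*j + j) = -3 - 199*j)
V(P(-6, -4), -94) - 42828 = (-3 - 199*(3 - 1*(-4))) - 42828 = (-3 - 199*(3 + 4)) - 42828 = (-3 - 199*7) - 42828 = (-3 - 1393) - 42828 = -1396 - 42828 = -44224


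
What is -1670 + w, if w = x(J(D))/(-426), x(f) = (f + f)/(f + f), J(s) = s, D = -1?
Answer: -711421/426 ≈ -1670.0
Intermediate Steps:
x(f) = 1 (x(f) = (2*f)/((2*f)) = (2*f)*(1/(2*f)) = 1)
w = -1/426 (w = 1/(-426) = 1*(-1/426) = -1/426 ≈ -0.0023474)
-1670 + w = -1670 - 1/426 = -711421/426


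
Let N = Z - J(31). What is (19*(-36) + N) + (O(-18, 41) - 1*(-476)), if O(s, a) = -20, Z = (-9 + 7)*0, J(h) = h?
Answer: -259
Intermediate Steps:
Z = 0 (Z = -2*0 = 0)
N = -31 (N = 0 - 1*31 = 0 - 31 = -31)
(19*(-36) + N) + (O(-18, 41) - 1*(-476)) = (19*(-36) - 31) + (-20 - 1*(-476)) = (-684 - 31) + (-20 + 476) = -715 + 456 = -259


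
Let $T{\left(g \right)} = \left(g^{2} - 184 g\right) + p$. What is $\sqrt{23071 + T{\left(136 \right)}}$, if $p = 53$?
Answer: $6 \sqrt{461} \approx 128.83$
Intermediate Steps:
$T{\left(g \right)} = 53 + g^{2} - 184 g$ ($T{\left(g \right)} = \left(g^{2} - 184 g\right) + 53 = 53 + g^{2} - 184 g$)
$\sqrt{23071 + T{\left(136 \right)}} = \sqrt{23071 + \left(53 + 136^{2} - 25024\right)} = \sqrt{23071 + \left(53 + 18496 - 25024\right)} = \sqrt{23071 - 6475} = \sqrt{16596} = 6 \sqrt{461}$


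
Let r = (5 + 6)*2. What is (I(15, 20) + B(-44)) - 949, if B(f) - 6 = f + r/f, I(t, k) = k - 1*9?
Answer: -1953/2 ≈ -976.50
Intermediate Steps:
I(t, k) = -9 + k (I(t, k) = k - 9 = -9 + k)
r = 22 (r = 11*2 = 22)
B(f) = 6 + f + 22/f (B(f) = 6 + (f + 22/f) = 6 + f + 22/f)
(I(15, 20) + B(-44)) - 949 = ((-9 + 20) + (6 - 44 + 22/(-44))) - 949 = (11 + (6 - 44 + 22*(-1/44))) - 949 = (11 + (6 - 44 - ½)) - 949 = (11 - 77/2) - 949 = -55/2 - 949 = -1953/2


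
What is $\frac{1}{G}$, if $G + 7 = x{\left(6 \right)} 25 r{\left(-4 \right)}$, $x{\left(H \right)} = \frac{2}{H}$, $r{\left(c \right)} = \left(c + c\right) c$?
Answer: $\frac{3}{779} \approx 0.0038511$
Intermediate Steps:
$r{\left(c \right)} = 2 c^{2}$ ($r{\left(c \right)} = 2 c c = 2 c^{2}$)
$G = \frac{779}{3}$ ($G = -7 + \frac{2}{6} \cdot 25 \cdot 2 \left(-4\right)^{2} = -7 + 2 \cdot \frac{1}{6} \cdot 25 \cdot 2 \cdot 16 = -7 + \frac{1}{3} \cdot 25 \cdot 32 = -7 + \frac{25}{3} \cdot 32 = -7 + \frac{800}{3} = \frac{779}{3} \approx 259.67$)
$\frac{1}{G} = \frac{1}{\frac{779}{3}} = \frac{3}{779}$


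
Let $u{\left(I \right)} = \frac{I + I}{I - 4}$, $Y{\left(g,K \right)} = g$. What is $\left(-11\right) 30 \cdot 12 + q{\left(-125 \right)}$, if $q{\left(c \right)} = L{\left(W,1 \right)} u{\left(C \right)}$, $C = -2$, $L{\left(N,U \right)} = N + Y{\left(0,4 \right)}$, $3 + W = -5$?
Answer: $- \frac{11896}{3} \approx -3965.3$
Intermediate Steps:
$W = -8$ ($W = -3 - 5 = -8$)
$L{\left(N,U \right)} = N$ ($L{\left(N,U \right)} = N + 0 = N$)
$u{\left(I \right)} = \frac{2 I}{-4 + I}$
$q{\left(c \right)} = - \frac{16}{3}$ ($q{\left(c \right)} = - 8 \cdot 2 \left(-2\right) \frac{1}{-4 - 2} = - 8 \cdot 2 \left(-2\right) \frac{1}{-6} = - 8 \cdot 2 \left(-2\right) \left(- \frac{1}{6}\right) = \left(-8\right) \frac{2}{3} = - \frac{16}{3}$)
$\left(-11\right) 30 \cdot 12 + q{\left(-125 \right)} = \left(-11\right) 30 \cdot 12 - \frac{16}{3} = \left(-330\right) 12 - \frac{16}{3} = -3960 - \frac{16}{3} = - \frac{11896}{3}$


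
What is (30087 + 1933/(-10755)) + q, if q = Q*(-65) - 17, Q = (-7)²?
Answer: 289146242/10755 ≈ 26885.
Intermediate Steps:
Q = 49
q = -3202 (q = 49*(-65) - 17 = -3185 - 17 = -3202)
(30087 + 1933/(-10755)) + q = (30087 + 1933/(-10755)) - 3202 = (30087 + 1933*(-1/10755)) - 3202 = (30087 - 1933/10755) - 3202 = 323583752/10755 - 3202 = 289146242/10755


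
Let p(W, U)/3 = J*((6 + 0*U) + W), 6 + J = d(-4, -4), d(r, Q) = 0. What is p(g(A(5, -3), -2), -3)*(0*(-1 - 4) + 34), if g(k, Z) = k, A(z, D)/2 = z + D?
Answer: -6120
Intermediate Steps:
J = -6 (J = -6 + 0 = -6)
A(z, D) = 2*D + 2*z (A(z, D) = 2*(z + D) = 2*(D + z) = 2*D + 2*z)
p(W, U) = -108 - 18*W (p(W, U) = 3*(-6*((6 + 0*U) + W)) = 3*(-6*((6 + 0) + W)) = 3*(-6*(6 + W)) = 3*(-36 - 6*W) = -108 - 18*W)
p(g(A(5, -3), -2), -3)*(0*(-1 - 4) + 34) = (-108 - 18*(2*(-3) + 2*5))*(0*(-1 - 4) + 34) = (-108 - 18*(-6 + 10))*(0*(-5) + 34) = (-108 - 18*4)*(0 + 34) = (-108 - 72)*34 = -180*34 = -6120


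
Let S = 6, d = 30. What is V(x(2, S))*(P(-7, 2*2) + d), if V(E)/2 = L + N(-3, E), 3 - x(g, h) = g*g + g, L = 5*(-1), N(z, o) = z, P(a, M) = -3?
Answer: -432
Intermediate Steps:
L = -5
x(g, h) = 3 - g - g**2 (x(g, h) = 3 - (g*g + g) = 3 - (g**2 + g) = 3 - (g + g**2) = 3 + (-g - g**2) = 3 - g - g**2)
V(E) = -16 (V(E) = 2*(-5 - 3) = 2*(-8) = -16)
V(x(2, S))*(P(-7, 2*2) + d) = -16*(-3 + 30) = -16*27 = -432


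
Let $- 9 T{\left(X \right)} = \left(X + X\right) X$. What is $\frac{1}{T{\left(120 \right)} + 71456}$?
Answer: $\frac{1}{68256} \approx 1.4651 \cdot 10^{-5}$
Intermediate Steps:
$T{\left(X \right)} = - \frac{2 X^{2}}{9}$ ($T{\left(X \right)} = - \frac{\left(X + X\right) X}{9} = - \frac{2 X X}{9} = - \frac{2 X^{2}}{9}$)
$\frac{1}{T{\left(120 \right)} + 71456} = \frac{1}{- \frac{2 \cdot 120^{2}}{9} + 71456} = \frac{1}{\left(- \frac{2}{9}\right) 14400 + 71456} = \frac{1}{-3200 + 71456} = \frac{1}{68256}$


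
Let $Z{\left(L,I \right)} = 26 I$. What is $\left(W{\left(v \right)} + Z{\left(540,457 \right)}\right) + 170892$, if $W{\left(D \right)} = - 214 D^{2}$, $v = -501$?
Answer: $-53531440$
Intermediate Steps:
$\left(W{\left(v \right)} + Z{\left(540,457 \right)}\right) + 170892 = \left(- 214 \left(-501\right)^{2} + 26 \cdot 457\right) + 170892 = \left(\left(-214\right) 251001 + 11882\right) + 170892 = \left(-53714214 + 11882\right) + 170892 = -53702332 + 170892 = -53531440$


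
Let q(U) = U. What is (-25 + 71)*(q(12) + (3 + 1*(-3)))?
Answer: 552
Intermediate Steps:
(-25 + 71)*(q(12) + (3 + 1*(-3))) = (-25 + 71)*(12 + (3 + 1*(-3))) = 46*(12 + (3 - 3)) = 46*(12 + 0) = 46*12 = 552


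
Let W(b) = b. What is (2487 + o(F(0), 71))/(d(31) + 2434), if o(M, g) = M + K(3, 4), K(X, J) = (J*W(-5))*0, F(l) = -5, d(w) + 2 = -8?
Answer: 1241/1212 ≈ 1.0239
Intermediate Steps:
d(w) = -10 (d(w) = -2 - 8 = -10)
K(X, J) = 0 (K(X, J) = (J*(-5))*0 = -5*J*0 = 0)
o(M, g) = M (o(M, g) = M + 0 = M)
(2487 + o(F(0), 71))/(d(31) + 2434) = (2487 - 5)/(-10 + 2434) = 2482/2424 = 2482*(1/2424) = 1241/1212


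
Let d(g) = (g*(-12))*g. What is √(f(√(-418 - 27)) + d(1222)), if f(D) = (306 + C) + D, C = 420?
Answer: √(-17918682 + I*√445) ≈ 0.e-3 + 4233.0*I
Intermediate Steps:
d(g) = -12*g² (d(g) = (-12*g)*g = -12*g²)
f(D) = 726 + D (f(D) = (306 + 420) + D = 726 + D)
√(f(√(-418 - 27)) + d(1222)) = √((726 + √(-418 - 27)) - 12*1222²) = √((726 + √(-445)) - 12*1493284) = √((726 + I*√445) - 17919408) = √(-17918682 + I*√445)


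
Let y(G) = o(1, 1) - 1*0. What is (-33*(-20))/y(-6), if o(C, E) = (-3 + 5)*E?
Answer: 330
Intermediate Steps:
o(C, E) = 2*E
y(G) = 2 (y(G) = 2*1 - 1*0 = 2 + 0 = 2)
(-33*(-20))/y(-6) = -33*(-20)/2 = 660*(1/2) = 330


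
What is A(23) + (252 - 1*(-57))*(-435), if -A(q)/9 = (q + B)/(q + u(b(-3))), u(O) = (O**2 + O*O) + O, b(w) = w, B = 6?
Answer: -5108031/38 ≈ -1.3442e+5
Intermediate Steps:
u(O) = O + 2*O**2 (u(O) = (O**2 + O**2) + O = 2*O**2 + O = O + 2*O**2)
A(q) = -9*(6 + q)/(15 + q) (A(q) = -9*(q + 6)/(q - 3*(1 + 2*(-3))) = -9*(6 + q)/(q - 3*(1 - 6)) = -9*(6 + q)/(q - 3*(-5)) = -9*(6 + q)/(q + 15) = -9*(6 + q)/(15 + q))
A(23) + (252 - 1*(-57))*(-435) = 9*(-6 - 1*23)/(15 + 23) + (252 - 1*(-57))*(-435) = 9*(-6 - 23)/38 + (252 + 57)*(-435) = 9*(1/38)*(-29) + 309*(-435) = -261/38 - 134415 = -5108031/38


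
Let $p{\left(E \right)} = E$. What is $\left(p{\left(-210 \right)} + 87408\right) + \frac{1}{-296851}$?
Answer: $\frac{25884813497}{296851} \approx 87198.0$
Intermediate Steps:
$\left(p{\left(-210 \right)} + 87408\right) + \frac{1}{-296851} = \left(-210 + 87408\right) + \frac{1}{-296851} = 87198 - \frac{1}{296851} = \frac{25884813497}{296851}$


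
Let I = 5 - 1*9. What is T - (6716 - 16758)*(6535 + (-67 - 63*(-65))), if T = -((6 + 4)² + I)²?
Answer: 106064430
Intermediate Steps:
I = -4 (I = 5 - 9 = -4)
T = -9216 (T = -((6 + 4)² - 4)² = -(10² - 4)² = -(100 - 4)² = -1*96² = -1*9216 = -9216)
T - (6716 - 16758)*(6535 + (-67 - 63*(-65))) = -9216 - (6716 - 16758)*(6535 + (-67 - 63*(-65))) = -9216 - (-10042)*(6535 + (-67 + 4095)) = -9216 - (-10042)*(6535 + 4028) = -9216 - (-10042)*10563 = -9216 - 1*(-106073646) = -9216 + 106073646 = 106064430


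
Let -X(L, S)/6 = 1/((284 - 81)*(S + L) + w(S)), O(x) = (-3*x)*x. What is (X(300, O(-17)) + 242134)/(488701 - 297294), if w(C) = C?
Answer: 4679965953/3699514496 ≈ 1.2650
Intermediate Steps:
O(x) = -3*x²
X(L, S) = -6/(203*L + 204*S) (X(L, S) = -6/((284 - 81)*(S + L) + S) = -6/(203*(L + S) + S) = -6/((203*L + 203*S) + S) = -6/(203*L + 204*S))
(X(300, O(-17)) + 242134)/(488701 - 297294) = (-6/(203*300 + 204*(-3*(-17)²)) + 242134)/(488701 - 297294) = (-6/(60900 + 204*(-3*289)) + 242134)/191407 = (-6/(60900 + 204*(-867)) + 242134)*(1/191407) = (-6/(60900 - 176868) + 242134)*(1/191407) = (-6/(-115968) + 242134)*(1/191407) = (-6*(-1/115968) + 242134)*(1/191407) = (1/19328 + 242134)*(1/191407) = (4679965953/19328)*(1/191407) = 4679965953/3699514496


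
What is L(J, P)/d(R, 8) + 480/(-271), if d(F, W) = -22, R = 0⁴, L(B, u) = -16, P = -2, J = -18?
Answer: -3112/2981 ≈ -1.0439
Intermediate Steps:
R = 0
L(J, P)/d(R, 8) + 480/(-271) = -16/(-22) + 480/(-271) = -16*(-1/22) + 480*(-1/271) = 8/11 - 480/271 = -3112/2981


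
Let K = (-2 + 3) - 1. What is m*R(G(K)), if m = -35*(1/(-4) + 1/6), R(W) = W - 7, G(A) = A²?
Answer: -245/12 ≈ -20.417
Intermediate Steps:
K = 0 (K = 1 - 1 = 0)
R(W) = -7 + W
m = 35/12 (m = -35*(1*(-¼) + 1*(⅙)) = -35*(-¼ + ⅙) = -35*(-1/12) = 35/12 ≈ 2.9167)
m*R(G(K)) = 35*(-7 + 0²)/12 = 35*(-7 + 0)/12 = (35/12)*(-7) = -245/12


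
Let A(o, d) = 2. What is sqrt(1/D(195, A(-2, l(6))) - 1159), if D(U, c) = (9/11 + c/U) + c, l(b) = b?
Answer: 2*I*sqrt(10662006259)/6067 ≈ 34.039*I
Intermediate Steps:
D(U, c) = 9/11 + c + c/U (D(U, c) = (9*(1/11) + c/U) + c = (9/11 + c/U) + c = 9/11 + c + c/U)
sqrt(1/D(195, A(-2, l(6))) - 1159) = sqrt(1/(9/11 + 2 + 2/195) - 1159) = sqrt(1/(6067/2145) - 1159) = sqrt(2145/6067 - 1159) = sqrt(-7029508/6067) = 2*I*sqrt(10662006259)/6067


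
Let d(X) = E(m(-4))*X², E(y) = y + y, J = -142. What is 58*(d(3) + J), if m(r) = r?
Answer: -12412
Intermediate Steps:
E(y) = 2*y
d(X) = -8*X² (d(X) = (2*(-4))*X² = -8*X²)
58*(d(3) + J) = 58*(-8*3² - 142) = 58*(-8*9 - 142) = 58*(-72 - 142) = 58*(-214) = -12412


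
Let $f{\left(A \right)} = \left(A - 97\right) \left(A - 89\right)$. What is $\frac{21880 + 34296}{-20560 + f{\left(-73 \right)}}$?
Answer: $\frac{14044}{1745} \approx 8.0481$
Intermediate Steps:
$f{\left(A \right)} = \left(-97 + A\right) \left(-89 + A\right)$
$\frac{21880 + 34296}{-20560 + f{\left(-73 \right)}} = \frac{21880 + 34296}{-20560 + \left(8633 + \left(-73\right)^{2} - -13578\right)} = \frac{56176}{-20560 + \left(8633 + 5329 + 13578\right)} = \frac{56176}{-20560 + 27540} = \frac{56176}{6980} = 56176 \cdot \frac{1}{6980} = \frac{14044}{1745}$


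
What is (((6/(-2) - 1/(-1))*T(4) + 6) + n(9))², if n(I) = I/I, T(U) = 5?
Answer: 9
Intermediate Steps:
n(I) = 1
(((6/(-2) - 1/(-1))*T(4) + 6) + n(9))² = (((6/(-2) - 1/(-1))*5 + 6) + 1)² = (((6*(-½) - 1*(-1))*5 + 6) + 1)² = (((-3 + 1)*5 + 6) + 1)² = ((-2*5 + 6) + 1)² = ((-10 + 6) + 1)² = (-4 + 1)² = (-3)² = 9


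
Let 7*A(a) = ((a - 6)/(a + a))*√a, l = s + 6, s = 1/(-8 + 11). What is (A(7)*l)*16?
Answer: 152*√7/147 ≈ 2.7357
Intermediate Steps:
s = ⅓ (s = 1/3 = ⅓ ≈ 0.33333)
l = 19/3 (l = ⅓ + 6 = 19/3 ≈ 6.3333)
A(a) = (-6 + a)/(14*√a) (A(a) = (((a - 6)/(a + a))*√a)/7 = (((-6 + a)/((2*a)))*√a)/7 = (((-6 + a)*(1/(2*a)))*√a)/7 = (((-6 + a)/(2*a))*√a)/7 = ((-6 + a)/(2*√a))/7 = (-6 + a)/(14*√a))
(A(7)*l)*16 = (((-6 + 7)/(14*√7))*(19/3))*16 = (((1/14)*(√7/7)*1)*(19/3))*16 = ((√7/98)*(19/3))*16 = (19*√7/294)*16 = 152*√7/147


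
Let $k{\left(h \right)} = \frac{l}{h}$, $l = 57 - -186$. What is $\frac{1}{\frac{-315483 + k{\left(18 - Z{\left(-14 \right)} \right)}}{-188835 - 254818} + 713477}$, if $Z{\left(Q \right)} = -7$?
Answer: $\frac{11091325}{7913413173857} \approx 1.4016 \cdot 10^{-6}$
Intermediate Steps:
$l = 243$ ($l = 57 + 186 = 243$)
$k{\left(h \right)} = \frac{243}{h}$
$\frac{1}{\frac{-315483 + k{\left(18 - Z{\left(-14 \right)} \right)}}{-188835 - 254818} + 713477} = \frac{1}{\frac{-315483 + \frac{243}{18 - -7}}{-188835 - 254818} + 713477} = \frac{1}{\frac{-315483 + \frac{243}{18 + 7}}{-443653} + 713477} = \frac{1}{\left(-315483 + \frac{243}{25}\right) \left(- \frac{1}{443653}\right) + 713477} = \frac{1}{\left(- \frac{7886832}{25}\right) \left(- \frac{1}{443653}\right) + 713477} = \frac{1}{\frac{7886832}{11091325} + 713477} = \frac{1}{\frac{7913413173857}{11091325}} = \frac{11091325}{7913413173857}$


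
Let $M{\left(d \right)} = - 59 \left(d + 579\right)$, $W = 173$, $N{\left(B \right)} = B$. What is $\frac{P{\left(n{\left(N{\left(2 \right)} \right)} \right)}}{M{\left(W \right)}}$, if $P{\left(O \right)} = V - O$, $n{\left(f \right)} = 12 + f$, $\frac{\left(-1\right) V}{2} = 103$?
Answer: $\frac{55}{11092} \approx 0.0049585$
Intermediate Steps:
$V = -206$ ($V = \left(-2\right) 103 = -206$)
$P{\left(O \right)} = -206 - O$
$M{\left(d \right)} = -34161 - 59 d$ ($M{\left(d \right)} = - 59 \left(579 + d\right) = -34161 - 59 d$)
$\frac{P{\left(n{\left(N{\left(2 \right)} \right)} \right)}}{M{\left(W \right)}} = \frac{-206 - \left(12 + 2\right)}{-34161 - 10207} = \frac{-206 - 14}{-34161 - 10207} = \frac{-206 - 14}{-44368} = \left(-220\right) \left(- \frac{1}{44368}\right) = \frac{55}{11092}$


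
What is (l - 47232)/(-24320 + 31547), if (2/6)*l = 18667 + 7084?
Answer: 10007/2409 ≈ 4.1540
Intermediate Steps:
l = 77253 (l = 3*(18667 + 7084) = 3*25751 = 77253)
(l - 47232)/(-24320 + 31547) = (77253 - 47232)/(-24320 + 31547) = 30021/7227 = 30021*(1/7227) = 10007/2409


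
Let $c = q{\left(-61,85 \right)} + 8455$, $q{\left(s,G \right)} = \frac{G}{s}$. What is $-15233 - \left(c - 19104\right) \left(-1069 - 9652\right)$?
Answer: $- \frac{6966084167}{61} \approx -1.142 \cdot 10^{8}$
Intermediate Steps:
$c = \frac{515670}{61}$ ($c = \frac{85}{-61} + 8455 = 85 \left(- \frac{1}{61}\right) + 8455 = - \frac{85}{61} + 8455 = \frac{515670}{61} \approx 8453.6$)
$-15233 - \left(c - 19104\right) \left(-1069 - 9652\right) = -15233 - \left(\frac{515670}{61} - 19104\right) \left(-1069 - 9652\right) = -15233 - \left(- \frac{649674}{61}\right) \left(-10721\right) = -15233 - \frac{6965154954}{61} = - \frac{6966084167}{61}$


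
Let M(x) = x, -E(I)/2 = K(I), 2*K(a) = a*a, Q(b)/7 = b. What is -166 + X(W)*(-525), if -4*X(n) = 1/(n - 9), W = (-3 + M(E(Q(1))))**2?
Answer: -51113/308 ≈ -165.95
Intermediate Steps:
Q(b) = 7*b
K(a) = a**2/2 (K(a) = (a*a)/2 = a**2/2)
E(I) = -I**2
W = 2704 (W = (-3 - (7*1)**2)**2 = (-3 - 1*7**2)**2 = (-3 - 1*49)**2 = (-3 - 49)**2 = (-52)**2 = 2704)
X(n) = -1/(4*(-9 + n)) (X(n) = -1/(4*(n - 9)) = -1/(4*(-9 + n)))
-166 + X(W)*(-525) = -166 - 1/(-36 + 4*2704)*(-525) = -166 - 1/(-36 + 10816)*(-525) = -166 - 1/10780*(-525) = -166 + 15/308 = -51113/308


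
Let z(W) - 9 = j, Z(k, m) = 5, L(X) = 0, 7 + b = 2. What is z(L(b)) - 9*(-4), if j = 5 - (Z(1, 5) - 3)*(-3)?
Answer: 56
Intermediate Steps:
b = -5 (b = -7 + 2 = -5)
j = 11 (j = 5 - (5 - 3)*(-3) = 5 - 2*(-3) = 5 - 1*(-6) = 5 + 6 = 11)
z(W) = 20 (z(W) = 9 + 11 = 20)
z(L(b)) - 9*(-4) = 20 - 9*(-4) = 20 + 36 = 56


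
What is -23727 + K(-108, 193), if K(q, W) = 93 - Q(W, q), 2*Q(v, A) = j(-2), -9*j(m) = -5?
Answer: -425417/18 ≈ -23634.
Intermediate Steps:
j(m) = 5/9 (j(m) = -1/9*(-5) = 5/9)
Q(v, A) = 5/18 (Q(v, A) = (1/2)*(5/9) = 5/18)
K(q, W) = 1669/18 (K(q, W) = 93 - 1*5/18 = 93 - 5/18 = 1669/18)
-23727 + K(-108, 193) = -23727 + 1669/18 = -425417/18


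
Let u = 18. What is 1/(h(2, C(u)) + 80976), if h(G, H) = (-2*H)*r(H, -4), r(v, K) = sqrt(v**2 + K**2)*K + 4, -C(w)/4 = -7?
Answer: 103/8266256 - 5*sqrt(2)/7232974 ≈ 1.1483e-5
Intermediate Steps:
C(w) = 28 (C(w) = -4*(-7) = 28)
r(v, K) = 4 + K*sqrt(K**2 + v**2) (r(v, K) = sqrt(K**2 + v**2)*K + 4 = K*sqrt(K**2 + v**2) + 4 = 4 + K*sqrt(K**2 + v**2))
h(G, H) = -2*H*(4 - 4*sqrt(16 + H**2)) (h(G, H) = (-2*H)*(4 - 4*sqrt((-4)**2 + H**2)) = (-2*H)*(4 - 4*sqrt(16 + H**2)) = -2*H*(4 - 4*sqrt(16 + H**2)))
1/(h(2, C(u)) + 80976) = 1/(8*28*(-1 + sqrt(16 + 28**2)) + 80976) = 1/(8*28*(-1 + sqrt(16 + 784)) + 80976) = 1/(8*28*(-1 + sqrt(800)) + 80976) = 1/(8*28*(-1 + 20*sqrt(2)) + 80976) = 1/((-224 + 4480*sqrt(2)) + 80976) = 1/(80752 + 4480*sqrt(2))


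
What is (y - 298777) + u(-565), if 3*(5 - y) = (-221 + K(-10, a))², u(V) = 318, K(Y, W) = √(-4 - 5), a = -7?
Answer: -944194/3 + 442*I ≈ -3.1473e+5 + 442.0*I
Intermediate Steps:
K(Y, W) = 3*I (K(Y, W) = √(-9) = 3*I)
y = 5 - (-221 + 3*I)²/3 ≈ -16272.0 + 442.0*I
(y - 298777) + u(-565) = ((-48817/3 + 442*I) - 298777) + 318 = (-945148/3 + 442*I) + 318 = -944194/3 + 442*I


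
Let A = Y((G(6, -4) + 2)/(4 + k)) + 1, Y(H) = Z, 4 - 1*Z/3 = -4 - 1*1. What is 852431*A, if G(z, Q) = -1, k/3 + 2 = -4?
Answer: 23868068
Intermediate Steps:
k = -18 (k = -6 + 3*(-4) = -6 - 12 = -18)
Z = 27 (Z = 12 - 3*(-4 - 1*1) = 12 - 3*(-4 - 1) = 12 - 3*(-5) = 12 + 15 = 27)
Y(H) = 27
A = 28 (A = 27 + 1 = 28)
852431*A = 852431*28 = 23868068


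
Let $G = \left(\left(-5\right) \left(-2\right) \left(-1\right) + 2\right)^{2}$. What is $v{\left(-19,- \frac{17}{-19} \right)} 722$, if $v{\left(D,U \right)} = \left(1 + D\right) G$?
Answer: $-831744$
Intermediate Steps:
$G = 64$ ($G = \left(10 \left(-1\right) + 2\right)^{2} = \left(-10 + 2\right)^{2} = \left(-8\right)^{2} = 64$)
$v{\left(D,U \right)} = 64 + 64 D$ ($v{\left(D,U \right)} = \left(1 + D\right) 64 = 64 + 64 D$)
$v{\left(-19,- \frac{17}{-19} \right)} 722 = \left(64 + 64 \left(-19\right)\right) 722 = \left(64 - 1216\right) 722 = \left(-1152\right) 722 = -831744$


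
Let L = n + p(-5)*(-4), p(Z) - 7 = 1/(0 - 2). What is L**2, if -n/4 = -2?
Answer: 324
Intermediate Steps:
n = 8 (n = -4*(-2) = 8)
p(Z) = 13/2 (p(Z) = 7 + 1/(0 - 2) = 7 + 1/(-2) = 7 - 1/2 = 13/2)
L = -18 (L = 8 + (13/2)*(-4) = 8 - 26 = -18)
L**2 = (-18)**2 = 324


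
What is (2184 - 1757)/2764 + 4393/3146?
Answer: 6742797/4347772 ≈ 1.5509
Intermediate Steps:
(2184 - 1757)/2764 + 4393/3146 = 427*(1/2764) + 4393*(1/3146) = 427/2764 + 4393/3146 = 6742797/4347772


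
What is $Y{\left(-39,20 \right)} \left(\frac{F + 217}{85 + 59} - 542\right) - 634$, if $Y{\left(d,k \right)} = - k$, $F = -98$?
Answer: $\frac{366821}{36} \approx 10189.0$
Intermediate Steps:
$Y{\left(-39,20 \right)} \left(\frac{F + 217}{85 + 59} - 542\right) - 634 = \left(-1\right) 20 \left(\frac{-98 + 217}{85 + 59} - 542\right) - 634 = - 20 \left(\frac{119}{144} - 542\right) - 634 = \left(-20\right) \left(- \frac{77929}{144}\right) - 634 = \frac{389645}{36} - 634 = \frac{366821}{36}$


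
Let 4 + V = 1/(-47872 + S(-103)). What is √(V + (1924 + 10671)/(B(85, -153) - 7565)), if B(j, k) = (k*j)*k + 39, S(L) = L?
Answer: I*√1444687223353360202174/19019583205 ≈ 1.9984*I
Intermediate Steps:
B(j, k) = 39 + j*k² (B(j, k) = (j*k)*k + 39 = j*k² + 39 = 39 + j*k²)
V = -191901/47975 (V = -4 + 1/(-47872 - 103) = -4 + 1/(-47975) = -4 - 1/47975 = -191901/47975 ≈ -4.0000)
√(V + (1924 + 10671)/(B(85, -153) - 7565)) = √(-191901/47975 + (1924 + 10671)/((39 + 85*(-153)²) - 7565)) = √(-191901/47975 + 12595/((39 + 85*23409) - 7565)) = √(-191901/47975 + 12595/((39 + 1989765) - 7565)) = √(-191901/47975 + 12595/(1989804 - 7565)) = √(-191901/47975 + 12595/1982239) = √(-379789401214/95097916025) = I*√1444687223353360202174/19019583205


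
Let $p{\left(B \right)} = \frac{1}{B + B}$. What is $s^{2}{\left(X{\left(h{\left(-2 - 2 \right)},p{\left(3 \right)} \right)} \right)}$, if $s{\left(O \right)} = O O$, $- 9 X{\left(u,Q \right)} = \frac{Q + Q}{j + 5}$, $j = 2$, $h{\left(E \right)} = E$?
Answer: $\frac{1}{1275989841} \approx 7.8371 \cdot 10^{-10}$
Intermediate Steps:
$p{\left(B \right)} = \frac{1}{2 B}$
$X{\left(u,Q \right)} = - \frac{2 Q}{63}$ ($X{\left(u,Q \right)} = - \frac{\left(Q + Q\right) \frac{1}{2 + 5}}{9} = - \frac{2 Q \frac{1}{7}}{9} = - \frac{\frac{2}{7} Q}{9} = - \frac{2 Q}{63}$)
$s{\left(O \right)} = O^{2}$
$s^{2}{\left(X{\left(h{\left(-2 - 2 \right)},p{\left(3 \right)} \right)} \right)} = \left(\left(- \frac{2 \frac{1}{2 \cdot 3}}{63}\right)^{2}\right)^{2} = \left(\left(- \frac{2 \cdot \frac{1}{2} \cdot \frac{1}{3}}{63}\right)^{2}\right)^{2} = \left(\left(\left(- \frac{2}{63}\right) \frac{1}{6}\right)^{2}\right)^{2} = \left(\left(- \frac{1}{189}\right)^{2}\right)^{2} = \left(\frac{1}{35721}\right)^{2} = \frac{1}{1275989841}$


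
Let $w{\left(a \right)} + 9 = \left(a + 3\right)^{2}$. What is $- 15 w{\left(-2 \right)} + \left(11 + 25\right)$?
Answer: $156$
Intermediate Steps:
$w{\left(a \right)} = -9 + \left(3 + a\right)^{2}$ ($w{\left(a \right)} = -9 + \left(a + 3\right)^{2} = -9 + \left(3 + a\right)^{2}$)
$- 15 w{\left(-2 \right)} + \left(11 + 25\right) = - 15 \left(- 2 \left(6 - 2\right)\right) + \left(11 + 25\right) = - 15 \left(\left(-2\right) 4\right) + 36 = \left(-15\right) \left(-8\right) + 36 = 120 + 36 = 156$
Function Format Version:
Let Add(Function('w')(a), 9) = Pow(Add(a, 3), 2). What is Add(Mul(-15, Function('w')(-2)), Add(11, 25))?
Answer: 156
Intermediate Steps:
Function('w')(a) = Add(-9, Pow(Add(3, a), 2)) (Function('w')(a) = Add(-9, Pow(Add(a, 3), 2)) = Add(-9, Pow(Add(3, a), 2)))
Add(Mul(-15, Function('w')(-2)), Add(11, 25)) = Add(Mul(-15, Mul(-2, Add(6, -2))), Add(11, 25)) = Add(Mul(-15, Mul(-2, 4)), 36) = Add(Mul(-15, -8), 36) = Add(120, 36) = 156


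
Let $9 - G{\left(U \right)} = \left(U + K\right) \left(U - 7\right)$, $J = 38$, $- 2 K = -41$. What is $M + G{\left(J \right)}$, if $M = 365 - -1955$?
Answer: $\frac{1031}{2} \approx 515.5$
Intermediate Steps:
$K = \frac{41}{2}$ ($K = \left(- \frac{1}{2}\right) \left(-41\right) = \frac{41}{2} \approx 20.5$)
$G{\left(U \right)} = 9 - \left(-7 + U\right) \left(\frac{41}{2} + U\right)$ ($G{\left(U \right)} = 9 - \left(U + \frac{41}{2}\right) \left(U - 7\right) = 9 - \left(\frac{41}{2} + U\right) \left(-7 + U\right) = 9 - \left(-7 + U\right) \left(\frac{41}{2} + U\right)$)
$M = 2320$ ($M = 365 + 1955 = 2320$)
$M + G{\left(J \right)} = 2320 - \frac{3609}{2} = \frac{1031}{2}$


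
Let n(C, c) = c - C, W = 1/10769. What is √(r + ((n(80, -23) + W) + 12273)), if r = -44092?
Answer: I*√30595353513/979 ≈ 178.67*I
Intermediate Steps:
W = 1/10769 ≈ 9.2859e-5
√(r + ((n(80, -23) + W) + 12273)) = √(-44092 + (((-23 - 1*80) + 1/10769) + 12273)) = √(-44092 + (((-23 - 80) + 1/10769) + 12273)) = √(-44092 + ((-103 + 1/10769) + 12273)) = √(-44092 + (-1109206/10769 + 12273)) = √(-44092 + 131058731/10769) = √(-343768017/10769) = I*√30595353513/979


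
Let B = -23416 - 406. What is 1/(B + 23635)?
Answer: -1/187 ≈ -0.0053476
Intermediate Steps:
B = -23822
1/(B + 23635) = 1/(-23822 + 23635) = 1/(-187) = -1/187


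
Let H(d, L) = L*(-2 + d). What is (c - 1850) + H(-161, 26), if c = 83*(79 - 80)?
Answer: -6171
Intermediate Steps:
c = -83 (c = 83*(-1) = -83)
(c - 1850) + H(-161, 26) = (-83 - 1850) + 26*(-2 - 161) = -1933 + 26*(-163) = -1933 - 4238 = -6171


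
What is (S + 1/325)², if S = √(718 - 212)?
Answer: 53446251/105625 + 2*√506/325 ≈ 506.14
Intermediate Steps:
S = √506 ≈ 22.494
(S + 1/325)² = (√506 + 1/325)² = (1/325 + √506)²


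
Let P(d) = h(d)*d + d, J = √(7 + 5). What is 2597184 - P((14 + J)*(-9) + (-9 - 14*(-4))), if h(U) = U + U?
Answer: 2582837 - 5670*√3 ≈ 2.5730e+6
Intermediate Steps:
J = 2*√3 (J = √12 = 2*√3 ≈ 3.4641)
h(U) = 2*U
P(d) = d + 2*d² (P(d) = (2*d)*d + d = 2*d² + d = d + 2*d²)
2597184 - P((14 + J)*(-9) + (-9 - 14*(-4))) = 2597184 - ((14 + 2*√3)*(-9) + (-9 - 14*(-4)))*(1 + 2*((14 + 2*√3)*(-9) + (-9 - 14*(-4)))) = 2597184 - ((-126 - 18*√3) + (-9 + 56))*(1 + 2*((-126 - 18*√3) + (-9 + 56))) = 2597184 - ((-126 - 18*√3) + 47)*(1 + 2*((-126 - 18*√3) + 47)) = 2597184 - (-79 - 18*√3)*(1 + 2*(-79 - 18*√3)) = 2597184 - (-79 - 18*√3)*(1 + (-158 - 36*√3)) = 2597184 - (-79 - 18*√3)*(-157 - 36*√3) = 2597184 - (-157 - 36*√3)*(-79 - 18*√3)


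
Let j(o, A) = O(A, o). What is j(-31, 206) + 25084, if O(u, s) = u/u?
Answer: 25085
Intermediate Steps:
O(u, s) = 1
j(o, A) = 1
j(-31, 206) + 25084 = 1 + 25084 = 25085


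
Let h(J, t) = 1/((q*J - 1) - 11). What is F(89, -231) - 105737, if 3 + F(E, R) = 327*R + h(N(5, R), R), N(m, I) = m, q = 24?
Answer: -19577915/108 ≈ -1.8128e+5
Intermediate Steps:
h(J, t) = 1/(-12 + 24*J) (h(J, t) = 1/((24*J - 1) - 11) = 1/((-1 + 24*J) - 11) = 1/(-12 + 24*J))
F(E, R) = -323/108 + 327*R (F(E, R) = -3 + (327*R + 1/(12*(-1 + 2*5))) = -3 + (327*R + 1/(12*(-1 + 10))) = -3 + (327*R + (1/12)/9) = -3 + (327*R + (1/12)*(1/9)) = -3 + (327*R + 1/108) = -3 + (1/108 + 327*R) = -323/108 + 327*R)
F(89, -231) - 105737 = (-323/108 + 327*(-231)) - 105737 = (-323/108 - 75537) - 105737 = -8158319/108 - 105737 = -19577915/108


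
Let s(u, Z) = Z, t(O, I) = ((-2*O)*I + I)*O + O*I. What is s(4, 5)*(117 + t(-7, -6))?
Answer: 3945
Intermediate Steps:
t(O, I) = I*O + O*(I - 2*I*O) (t(O, I) = (-2*I*O + I)*O + I*O = (I - 2*I*O)*O + I*O = O*(I - 2*I*O) + I*O = I*O + O*(I - 2*I*O))
s(4, 5)*(117 + t(-7, -6)) = 5*(117 + 2*(-6)*(-7)*(1 - 1*(-7))) = 5*(117 + 2*(-6)*(-7)*(1 + 7)) = 5*(117 + 2*(-6)*(-7)*8) = 5*(117 + 672) = 5*789 = 3945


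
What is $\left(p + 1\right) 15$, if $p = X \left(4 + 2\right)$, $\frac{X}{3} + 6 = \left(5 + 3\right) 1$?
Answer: $555$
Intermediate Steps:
$X = 6$ ($X = -18 + 3 \left(5 + 3\right) 1 = -18 + 3 \cdot 8 \cdot 1 = -18 + 3 \cdot 8 = -18 + 24 = 6$)
$p = 36$ ($p = 6 \left(4 + 2\right) = 6 \cdot 6 = 36$)
$\left(p + 1\right) 15 = \left(36 + 1\right) 15 = 37 \cdot 15 = 555$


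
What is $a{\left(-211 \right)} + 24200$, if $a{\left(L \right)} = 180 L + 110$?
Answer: $-13670$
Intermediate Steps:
$a{\left(L \right)} = 110 + 180 L$
$a{\left(-211 \right)} + 24200 = \left(110 + 180 \left(-211\right)\right) + 24200 = \left(110 - 37980\right) + 24200 = -37870 + 24200 = -13670$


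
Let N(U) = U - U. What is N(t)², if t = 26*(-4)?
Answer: 0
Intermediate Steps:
t = -104
N(U) = 0
N(t)² = 0² = 0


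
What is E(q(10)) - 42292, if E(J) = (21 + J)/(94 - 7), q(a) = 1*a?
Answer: -3679373/87 ≈ -42292.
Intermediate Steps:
q(a) = a
E(J) = 7/29 + J/87 (E(J) = (21 + J)/87 = (21 + J)*(1/87) = 7/29 + J/87)
E(q(10)) - 42292 = (7/29 + (1/87)*10) - 42292 = (7/29 + 10/87) - 42292 = 31/87 - 42292 = -3679373/87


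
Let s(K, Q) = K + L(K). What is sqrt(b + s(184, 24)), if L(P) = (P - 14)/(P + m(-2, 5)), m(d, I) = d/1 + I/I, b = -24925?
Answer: I*sqrt(828520239)/183 ≈ 157.29*I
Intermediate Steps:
m(d, I) = 1 + d (m(d, I) = d*1 + 1 = d + 1 = 1 + d)
L(P) = (-14 + P)/(-1 + P) (L(P) = (P - 14)/(P + (1 - 2)) = (-14 + P)/(P - 1) = (-14 + P)/(-1 + P))
s(K, Q) = K + (-14 + K)/(-1 + K)
sqrt(b + s(184, 24)) = sqrt(-24925 + (-14 + 184**2)/(-1 + 184)) = sqrt(-24925 + (-14 + 33856)/183) = sqrt(-24925 + (1/183)*33842) = sqrt(-24925 + 33842/183) = sqrt(-4527433/183) = I*sqrt(828520239)/183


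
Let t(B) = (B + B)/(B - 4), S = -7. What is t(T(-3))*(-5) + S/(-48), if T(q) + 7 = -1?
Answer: -313/48 ≈ -6.5208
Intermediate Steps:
T(q) = -8 (T(q) = -7 - 1 = -8)
t(B) = 2*B/(-4 + B) (t(B) = (2*B)/(-4 + B) = 2*B/(-4 + B))
t(T(-3))*(-5) + S/(-48) = (2*(-8)/(-4 - 8))*(-5) - 7/(-48) = (2*(-8)/(-12))*(-5) - 7*(-1/48) = (2*(-8)*(-1/12))*(-5) + 7/48 = (4/3)*(-5) + 7/48 = -20/3 + 7/48 = -313/48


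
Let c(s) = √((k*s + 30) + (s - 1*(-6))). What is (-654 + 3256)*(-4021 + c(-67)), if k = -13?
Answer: -10462642 + 5204*√210 ≈ -1.0387e+7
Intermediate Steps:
c(s) = √(36 - 12*s) (c(s) = √((-13*s + 30) + (s - 1*(-6))) = √((30 - 13*s) + (s + 6)) = √((30 - 13*s) + (6 + s)) = √(36 - 12*s))
(-654 + 3256)*(-4021 + c(-67)) = (-654 + 3256)*(-4021 + 2*√(9 - 3*(-67))) = 2602*(-4021 + 2*√(9 + 201)) = 2602*(-4021 + 2*√210) = -10462642 + 5204*√210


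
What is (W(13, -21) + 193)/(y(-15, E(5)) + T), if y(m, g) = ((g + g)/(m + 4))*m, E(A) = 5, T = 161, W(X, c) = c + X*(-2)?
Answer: 1606/1921 ≈ 0.83602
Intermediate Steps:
W(X, c) = c - 2*X
y(m, g) = 2*g*m/(4 + m) (y(m, g) = ((2*g)/(4 + m))*m = (2*g/(4 + m))*m = 2*g*m/(4 + m))
(W(13, -21) + 193)/(y(-15, E(5)) + T) = ((-21 - 2*13) + 193)/(2*5*(-15)/(4 - 15) + 161) = ((-21 - 26) + 193)/(2*5*(-15)/(-11) + 161) = (-47 + 193)/(2*5*(-15)*(-1/11) + 161) = 146/(150/11 + 161) = 146/(1921/11) = 146*(11/1921) = 1606/1921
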